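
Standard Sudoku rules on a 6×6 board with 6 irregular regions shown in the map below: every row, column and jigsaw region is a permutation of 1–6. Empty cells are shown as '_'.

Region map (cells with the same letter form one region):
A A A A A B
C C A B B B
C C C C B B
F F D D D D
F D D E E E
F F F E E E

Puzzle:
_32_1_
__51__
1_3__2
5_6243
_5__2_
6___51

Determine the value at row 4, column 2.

row 1, column 1 = 4 (sole candidate).
row 1, column 4 = 6 (sole candidate).
row 1, column 6 = 5 (sole candidate).
row 2, column 1 = 2 (sole candidate).
row 3, column 5 = 6 (sole candidate).
row 4, column 2 = 1: row 4 has {2,3,4,5,6}; col 2 has {3,5}; region has {5,6} → only 1 remains.

1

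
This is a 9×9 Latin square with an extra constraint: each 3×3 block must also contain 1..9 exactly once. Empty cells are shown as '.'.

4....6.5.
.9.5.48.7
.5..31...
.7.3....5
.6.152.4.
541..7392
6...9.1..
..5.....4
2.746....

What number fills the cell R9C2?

R2C5 = 2 (sole candidate).
R4C7 = 6 (sole candidate).
R5C7 = 7 (sole candidate).
R5C9 = 8 (sole candidate).
R6C5 = 8 (sole candidate).
R7C9 = 3 (sole candidate).
R9C8 = 8 (sole candidate).
R9C9 = 9 (sole candidate).
R1C5 = 7 (sole candidate).
R1C9 = 1 (sole candidate).
R3C9 = 6 (sole candidate).
R4C5 = 4 (sole candidate).
R4C6 = 9 (sole candidate).
R4C8 = 1 (sole candidate).
R6C4 = 6 (sole candidate).
R7C2 = 8 (sole candidate).
R7C3 = 4 (sole candidate).
R7C6 = 5 (sole candidate).
R8C5 = 1 (sole candidate).
R8C7 = 2 (sole candidate).
R9C6 = 3 (sole candidate).
R9C7 = 5 (sole candidate).
R1C7 = 9 (sole candidate).
R2C8 = 3 (sole candidate).
R3C7 = 4 (sole candidate).
R3C8 = 2 (sole candidate).
R4C1 = 8 (sole candidate).
R4C3 = 2 (sole candidate).
R7C8 = 7 (sole candidate).
R8C2 = 3 (sole candidate).
R8C6 = 8 (sole candidate).
R8C8 = 6 (sole candidate).
R9C2 = 1: row 9 has {2,3,4,5,6,7,8,9}; col 2 has {3,4,5,6,7,8,9}; box has {2,3,4,5,6,7,8} → only 1 remains.

1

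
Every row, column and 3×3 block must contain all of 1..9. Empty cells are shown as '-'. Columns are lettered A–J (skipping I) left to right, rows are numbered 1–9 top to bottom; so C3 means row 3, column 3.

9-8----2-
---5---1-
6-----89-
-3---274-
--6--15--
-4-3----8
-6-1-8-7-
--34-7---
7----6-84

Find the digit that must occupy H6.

6

H5 = 3 (sole candidate).
H6 = 6: row 6 has {3,4,8}; col 8 has {1,2,3,4,7,8,9}; box has {3,4,5,7,8} → only 6 remains.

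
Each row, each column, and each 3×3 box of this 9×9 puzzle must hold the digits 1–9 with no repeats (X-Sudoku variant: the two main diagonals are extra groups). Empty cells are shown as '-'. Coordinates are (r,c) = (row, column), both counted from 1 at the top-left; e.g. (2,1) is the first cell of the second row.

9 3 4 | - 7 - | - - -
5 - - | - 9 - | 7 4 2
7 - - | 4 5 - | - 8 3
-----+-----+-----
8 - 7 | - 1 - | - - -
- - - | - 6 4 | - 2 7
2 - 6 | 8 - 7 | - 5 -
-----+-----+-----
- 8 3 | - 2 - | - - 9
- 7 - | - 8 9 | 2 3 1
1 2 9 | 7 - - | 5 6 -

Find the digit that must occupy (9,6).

(1,8) = 1: row 1 has {3,4,7,9}; col 8 has {2,3,4,5,6,8}; box has {2,3,4,7,8} → only 1 remains.
(1,9) = 5: row 1 has {1,3,4,7,9}; col 9 has {1,2,3,7,9}; box has {1,2,3,4,7,8}; anti-diagonal has {1,3,4,6,7,8} → only 5 remains.
(2,2) = 1: row 2 has {2,4,5,7,9}; col 2 has {2,3,7,8}; box has {3,4,5,7,9}; main diagonal has {3,6,7,9} → only 1 remains.
(2,3) = 8: row 2 has {1,2,4,5,7,9}; col 3 has {3,4,6,7,9}; box has {1,3,4,5,7,9} → only 8 remains.
(3,2) = 6: row 3 has {3,4,5,7,8}; col 2 has {1,2,3,7,8}; box has {1,3,4,5,7,8,9} → only 6 remains.
(3,3) = 2: row 3 has {3,4,5,6,7,8}; col 3 has {3,4,6,7,8,9}; box has {1,3,4,5,6,7,8,9}; main diagonal has {1,3,6,7,9} → only 2 remains.
(3,6) = 1: row 3 has {2,3,4,5,6,7,8}; col 6 has {4,7,9}; box has {4,5,7,9} → only 1 remains.
(3,7) = 9: row 3 has {1,2,3,4,5,6,7,8}; col 7 has {2,5,7}; box has {1,2,3,4,5,7,8}; anti-diagonal has {1,3,4,5,6,7,8} → only 9 remains.
(4,4) = 5: row 4 has {1,7,8}; col 4 has {4,7,8}; box has {1,4,6,7,8}; main diagonal has {1,2,3,6,7,9} → only 5 remains.
(4,6) = 2: row 4 has {1,5,7,8}; col 6 has {1,4,7,9}; box has {1,4,5,6,7,8}; anti-diagonal has {1,3,4,5,6,7,8,9} → only 2 remains.
(4,8) = 9: row 4 has {1,2,5,7,8}; col 8 has {1,2,3,4,5,6,8}; box has {2,5,7} → only 9 remains.
(5,1) = 3: row 5 has {2,4,6,7}; col 1 has {1,2,5,7,8,9}; box has {2,6,7,8} → only 3 remains.
(5,4) = 9: row 5 has {2,3,4,6,7}; col 4 has {4,5,7,8}; box has {1,2,4,5,6,7,8} → only 9 remains.
(6,5) = 3: row 6 has {2,5,6,7,8}; col 5 has {1,2,5,6,7,8,9}; box has {1,2,4,5,6,7,8,9} → only 3 remains.
(6,9) = 4: row 6 has {2,3,5,6,7,8}; col 9 has {1,2,3,5,7,9}; box has {2,5,7,9} → only 4 remains.
(7,7) = 4: row 7 has {2,3,8,9}; col 7 has {2,5,7,9}; box has {1,2,3,5,6,9}; main diagonal has {1,2,3,5,6,7,9} → only 4 remains.
(7,8) = 7: row 7 has {2,3,4,8,9}; col 8 has {1,2,3,4,5,6,8,9}; box has {1,2,3,4,5,6,9} → only 7 remains.
(8,3) = 5: row 8 has {1,2,3,7,8,9}; col 3 has {2,3,4,6,7,8,9}; box has {1,2,3,7,8,9} → only 5 remains.
(8,4) = 6: row 8 has {1,2,3,5,7,8,9}; col 4 has {4,5,7,8,9}; box has {2,7,8,9} → only 6 remains.
(9,5) = 4: row 9 has {1,2,5,6,7,9}; col 5 has {1,2,3,5,6,7,8,9}; box has {2,6,7,8,9} → only 4 remains.
(9,6) = 3: row 9 has {1,2,4,5,6,7,9}; col 6 has {1,2,4,7,9}; box has {2,4,6,7,8,9} → only 3 remains.

3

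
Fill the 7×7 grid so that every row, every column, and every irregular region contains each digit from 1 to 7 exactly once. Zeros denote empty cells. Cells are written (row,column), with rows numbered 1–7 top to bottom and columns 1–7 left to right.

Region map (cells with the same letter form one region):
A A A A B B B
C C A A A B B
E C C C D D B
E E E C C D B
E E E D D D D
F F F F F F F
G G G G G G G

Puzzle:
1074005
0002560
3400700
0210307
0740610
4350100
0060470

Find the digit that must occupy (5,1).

5

(1,2) = 6: row 1 has {1,4,5,7}; col 2 has {2,3,4,7}; region has {1,2,4,5,7} → only 6 remains.
(1,5) = 2: row 1 has {1,4,5,6,7}; col 5 has {1,3,4,5,6,7}; region has {5,6,7} → only 2 remains.
(1,6) = 3: row 1 has {1,2,4,5,6,7}; col 6 has {1,6,7}; region has {2,5,6,7} → only 3 remains.
(2,1) = 7: row 2 has {2,5,6}; col 1 has {1,3,4}; region has {3,4} → only 7 remains.
(2,2) = 1: row 2 has {2,5,6,7}; col 2 has {2,3,4,6,7}; region has {3,4,7} → only 1 remains.
(2,3) = 3: row 2 has {1,2,5,6,7}; col 3 has {1,4,5,6,7}; region has {1,2,4,5,6,7} → only 3 remains.
(2,7) = 4: row 2 has {1,2,3,5,6,7}; col 7 has {5,7}; region has {2,3,5,6,7} → only 4 remains.
(3,3) = 2: row 3 has {3,4,7}; col 3 has {1,3,4,5,6,7}; region has {1,3,4,7} → only 2 remains.
(3,6) = 5: row 3 has {2,3,4,7}; col 6 has {1,3,6,7}; region has {1,6,7} → only 5 remains.
(3,7) = 1: row 3 has {2,3,4,5,7}; col 7 has {4,5,7}; region has {2,3,4,5,6,7} → only 1 remains.
(4,6) = 4: row 4 has {1,2,3,7}; col 6 has {1,3,5,6,7}; region has {1,5,6,7} → only 4 remains.
(5,1) = 5: row 5 has {1,4,6,7}; col 1 has {1,3,4,7}; region has {1,2,3,4,7} → only 5 remains.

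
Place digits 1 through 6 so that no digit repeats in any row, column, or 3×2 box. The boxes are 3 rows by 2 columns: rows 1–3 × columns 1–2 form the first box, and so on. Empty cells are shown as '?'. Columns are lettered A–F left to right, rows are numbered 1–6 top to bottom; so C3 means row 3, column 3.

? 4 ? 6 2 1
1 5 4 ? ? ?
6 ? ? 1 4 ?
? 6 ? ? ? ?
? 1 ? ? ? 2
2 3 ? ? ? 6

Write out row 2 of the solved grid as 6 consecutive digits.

A1 = 3: row 1 has {1,2,4,6}; col 1 has {1,2,6}; box has {1,4,5,6} → only 3 remains.
C1 = 5: row 1 has {1,2,3,4,6}; col 3 has {4}; box has {1,4,6} → only 5 remains.
F2 = 3: row 2 has {1,4,5}; col 6 has {1,2,6}; box has {1,2,4} → only 3 remains.
B3 = 2: row 3 has {1,4,6}; col 2 has {1,3,4,5,6}; box has {1,3,4,5,6} → only 2 remains.
C3 = 3: row 3 has {1,2,4,6}; col 3 has {4,5}; box has {1,4,5,6} → only 3 remains.
F3 = 5: row 3 has {1,2,3,4,6}; col 6 has {1,2,3,6}; box has {1,2,3,4} → only 5 remains.
F4 = 4: row 4 has {6}; col 6 has {1,2,3,5,6}; box has {2,6} → only 4 remains.
C5 = 6: row 5 has {1,2}; col 3 has {3,4,5}; box has {} → only 6 remains.
C6 = 1: row 6 has {2,3,6}; col 3 has {3,4,5,6}; box has {6} → only 1 remains.
E6 = 5: row 6 has {1,2,3,6}; col 5 has {2,4}; box has {2,4,6} → only 5 remains.
D2 = 2: row 2 has {1,3,4,5}; col 4 has {1,6}; box has {1,3,4,5,6} → only 2 remains.
E2 = 6: row 2 has {1,2,3,4,5}; col 5 has {2,4,5}; box has {1,2,3,4,5} → only 6 remains.

154263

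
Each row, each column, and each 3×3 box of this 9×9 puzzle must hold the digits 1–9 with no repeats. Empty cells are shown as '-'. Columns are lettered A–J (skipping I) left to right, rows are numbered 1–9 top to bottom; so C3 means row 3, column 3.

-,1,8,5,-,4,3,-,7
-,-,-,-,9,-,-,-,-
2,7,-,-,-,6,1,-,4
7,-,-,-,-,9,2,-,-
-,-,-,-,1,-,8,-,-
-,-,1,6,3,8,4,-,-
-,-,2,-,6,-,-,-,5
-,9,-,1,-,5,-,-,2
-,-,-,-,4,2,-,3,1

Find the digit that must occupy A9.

E1 = 2: row 1 has {1,3,4,5,7,8}; col 5 has {1,3,4,6,9}; box has {4,5,6,9} → only 2 remains.
E3 = 8: row 3 has {1,2,4,6,7}; col 5 has {1,2,3,4,6,9}; box has {2,4,5,6,9} → only 8 remains.
D4 = 4: row 4 has {2,7,9}; col 4 has {1,5,6}; box has {1,3,6,8,9} → only 4 remains.
E4 = 5: row 4 has {2,4,7,9}; col 5 has {1,2,3,4,6,8,9}; box has {1,3,4,6,8,9} → only 5 remains.
F5 = 7: row 5 has {1,8}; col 6 has {2,4,5,6,8,9}; box has {1,3,4,5,6,8,9} → only 7 remains.
J6 = 9: row 6 has {1,3,4,6,8}; col 9 has {1,2,4,5,7}; box has {2,4,8} → only 9 remains.
F7 = 3: row 7 has {2,5,6}; col 6 has {2,4,5,6,7,8,9}; box has {1,2,4,5,6} → only 3 remains.
E8 = 7: row 8 has {1,2,5,9}; col 5 has {1,2,3,4,5,6,8,9}; box has {1,2,3,4,5,6} → only 7 remains.
G8 = 6: row 8 has {1,2,5,7,9}; col 7 has {1,2,3,4,8}; box has {1,2,3,5} → only 6 remains.
F2 = 1: row 2 has {9}; col 6 has {2,3,4,5,6,7,8,9}; box has {2,4,5,6,8,9} → only 1 remains.
G2 = 5: row 2 has {1,9}; col 7 has {1,2,3,4,6,8}; box has {1,3,4,7} → only 5 remains.
D3 = 3: row 3 has {1,2,4,6,7,8}; col 4 has {1,4,5,6}; box has {1,2,4,5,6,8,9} → only 3 remains.
H3 = 9: row 3 has {1,2,3,4,6,7,8}; col 8 has {3}; box has {1,3,4,5,7} → only 9 remains.
D5 = 2: row 5 has {1,7,8}; col 4 has {1,3,4,5,6}; box has {1,3,4,5,6,7,8,9} → only 2 remains.
A6 = 5: row 6 has {1,3,4,6,8,9}; col 1 has {2,7}; box has {1,7} → only 5 remains.
B6 = 2: row 6 has {1,3,4,5,6,8,9}; col 2 has {1,7,9}; box has {1,5,7} → only 2 remains.
H6 = 7: row 6 has {1,2,3,4,5,6,8,9}; col 8 has {3,9}; box has {2,4,8,9} → only 7 remains.
H1 = 6: row 1 has {1,2,3,4,5,7,8}; col 8 has {3,7,9}; box has {1,3,4,5,7,9} → only 6 remains.
D2 = 7: row 2 has {1,5,9}; col 4 has {1,2,3,4,5,6}; box has {1,2,3,4,5,6,8,9} → only 7 remains.
J2 = 8: row 2 has {1,5,7,9}; col 9 has {1,2,4,5,7,9}; box has {1,3,4,5,6,7,9} → only 8 remains.
C3 = 5: row 3 has {1,2,3,4,6,7,8,9}; col 3 has {1,2,8}; box has {1,2,7,8} → only 5 remains.
H4 = 1: row 4 has {2,4,5,7,9}; col 8 has {3,6,7,9}; box has {2,4,7,8,9} → only 1 remains.
H5 = 5: row 5 has {1,2,7,8}; col 8 has {1,3,6,7,9}; box has {1,2,4,7,8,9} → only 5 remains.
A1 = 9: row 1 has {1,2,3,4,5,6,7,8}; col 1 has {2,5,7}; box has {1,2,5,7,8} → only 9 remains.
H2 = 2: row 2 has {1,5,7,8,9}; col 8 has {1,3,5,6,7,9}; box has {1,3,4,5,6,7,8,9} → only 2 remains.
B4 = 8: in row 4, 8 can only go here (every other open cell in that row sees an 8).
B7 = 4: row 7 has {2,3,5,6}; col 2 has {1,2,7,8,9}; box has {2,9} → only 4 remains.
H7 = 8: row 7 has {2,3,4,5,6}; col 8 has {1,2,3,5,6,7,9}; box has {1,2,3,5,6} → only 8 remains.
C8 = 3: row 8 has {1,2,5,6,7,9}; col 3 has {1,2,5,8}; box has {2,4,9} → only 3 remains.
H8 = 4: row 8 has {1,2,3,5,6,7,9}; col 8 has {1,2,3,5,6,7,8,9}; box has {1,2,3,5,6,8} → only 4 remains.
C4 = 6: row 4 has {1,2,4,5,7,8,9}; col 3 has {1,2,3,5,8}; box has {1,2,5,7,8} → only 6 remains.
J4 = 3: row 4 has {1,2,4,5,6,7,8,9}; col 9 has {1,2,4,5,7,8,9}; box has {1,2,4,5,7,8,9} → only 3 remains.
B5 = 3: row 5 has {1,2,5,7,8}; col 2 has {1,2,4,7,8,9}; box has {1,2,5,6,7,8} → only 3 remains.
J5 = 6: row 5 has {1,2,3,5,7,8}; col 9 has {1,2,3,4,5,7,8,9}; box has {1,2,3,4,5,7,8,9} → only 6 remains.
A7 = 1: row 7 has {2,3,4,5,6,8}; col 1 has {2,5,7,9}; box has {2,3,4,9} → only 1 remains.
D7 = 9: row 7 has {1,2,3,4,5,6,8}; col 4 has {1,2,3,4,5,6,7}; box has {1,2,3,4,5,6,7} → only 9 remains.
G7 = 7: row 7 has {1,2,3,4,5,6,8,9}; col 7 has {1,2,3,4,5,6,8}; box has {1,2,3,4,5,6,8} → only 7 remains.
A8 = 8: row 8 has {1,2,3,4,5,6,7,9}; col 1 has {1,2,5,7,9}; box has {1,2,3,4,9} → only 8 remains.
A9 = 6: row 9 has {1,2,3,4}; col 1 has {1,2,5,7,8,9}; box has {1,2,3,4,8,9} → only 6 remains.

6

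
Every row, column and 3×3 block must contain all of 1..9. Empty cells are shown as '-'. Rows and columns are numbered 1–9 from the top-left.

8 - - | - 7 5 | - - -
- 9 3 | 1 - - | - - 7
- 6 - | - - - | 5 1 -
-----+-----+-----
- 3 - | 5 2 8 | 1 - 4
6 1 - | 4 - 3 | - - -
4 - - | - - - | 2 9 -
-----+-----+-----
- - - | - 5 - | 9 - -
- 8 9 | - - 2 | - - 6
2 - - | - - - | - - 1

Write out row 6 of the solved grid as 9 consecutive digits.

458716293

row 2, column 1 = 5 (sole candidate).
row 3, column 1 = 7 (sole candidate).
row 4, column 1 = 9 (sole candidate).
row 4, column 3 = 7 (sole candidate).
row 4, column 8 = 6 (sole candidate).
row 5, column 5 = 9 (sole candidate).
row 6, column 2 = 5: row 6 has {2,4,9}; col 2 has {1,3,6,8,9}; box has {1,3,4,6,7,9} → only 5 remains.
row 6, column 3 = 8: row 6 has {2,4,5,9}; col 3 has {3,7,9}; box has {1,3,4,5,6,7,9} → only 8 remains.
row 6, column 9 = 3: row 6 has {2,4,5,8,9}; col 9 has {1,4,6,7}; box has {1,2,4,6,9} → only 3 remains.
row 5, column 3 = 2 (sole candidate).
row 3, column 3 = 4 (sole candidate).
row 3, column 6 = 9 (sole candidate).
row 1, column 2 = 2 (sole candidate).
row 1, column 3 = 1 (sole candidate).
row 1, column 9 = 9 (sole candidate).
row 7, column 3 = 6 (sole candidate).
row 9, column 3 = 5 (sole candidate).
row 2, column 8 = 2 (hidden single in row 2).
row 3, column 9 = 8 (sole candidate).
row 5, column 9 = 5 (sole candidate).
row 7, column 9 = 2 (sole candidate).
row 3, column 5 = 3 (sole candidate).
row 1, column 4 = 6 (sole candidate).
row 2, column 6 = 4 (sole candidate).
row 2, column 7 = 6 (sole candidate).
row 3, column 4 = 2 (sole candidate).
row 6, column 4 = 7: row 6 has {2,3,4,5,8,9}; col 4 has {1,2,4,5,6}; box has {2,3,4,5,8,9} → only 7 remains.
row 8, column 4 = 3 (sole candidate).
row 2, column 5 = 8 (sole candidate).
row 7, column 4 = 8 (sole candidate).
row 8, column 1 = 1 (sole candidate).
row 8, column 5 = 4 (sole candidate).
row 8, column 7 = 7 (sole candidate).
row 8, column 8 = 5 (sole candidate).
row 9, column 4 = 9 (sole candidate).
row 9, column 5 = 6 (sole candidate).
row 9, column 6 = 7 (sole candidate).
row 5, column 7 = 8 (sole candidate).
row 5, column 8 = 7 (sole candidate).
row 6, column 5 = 1: row 6 has {2,3,4,5,7,8,9}; col 5 has {2,3,4,5,6,7,8,9}; box has {2,3,4,5,7,8,9} → only 1 remains.
row 6, column 6 = 6: row 6 has {1,2,3,4,5,7,8,9}; col 6 has {2,3,4,5,7,8,9}; box has {1,2,3,4,5,7,8,9} → only 6 remains.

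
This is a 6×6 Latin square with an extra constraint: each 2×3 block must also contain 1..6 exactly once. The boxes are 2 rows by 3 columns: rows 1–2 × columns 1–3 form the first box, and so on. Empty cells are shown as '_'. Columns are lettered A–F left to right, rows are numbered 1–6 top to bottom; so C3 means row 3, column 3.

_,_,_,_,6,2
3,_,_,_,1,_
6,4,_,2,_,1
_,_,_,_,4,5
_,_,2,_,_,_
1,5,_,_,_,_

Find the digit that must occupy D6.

4

B1 = 1 (sole candidate).
F2 = 4 (sole candidate).
E3 = 3 (sole candidate).
A4 = 2 (sole candidate).
B4 = 3 (sole candidate).
C4 = 1 (sole candidate).
D4 = 6 (sole candidate).
A5 = 4 (sole candidate).
B5 = 6 (sole candidate).
E5 = 5 (sole candidate).
F5 = 3 (sole candidate).
C6 = 3 (sole candidate).
D6 = 4: row 6 has {1,3,5}; col 4 has {2,6}; box has {3,5} → only 4 remains.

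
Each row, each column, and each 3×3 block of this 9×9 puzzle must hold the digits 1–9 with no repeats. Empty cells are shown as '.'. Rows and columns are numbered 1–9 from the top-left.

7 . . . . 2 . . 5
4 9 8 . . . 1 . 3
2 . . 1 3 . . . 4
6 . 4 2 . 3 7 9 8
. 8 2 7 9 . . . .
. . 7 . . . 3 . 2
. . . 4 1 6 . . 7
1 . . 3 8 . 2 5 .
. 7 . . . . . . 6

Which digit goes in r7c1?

r4c5 = 5: row 4 has {2,3,4,6,7,8,9}; col 5 has {1,3,8,9}; box has {2,3,7,9} → only 5 remains.
r5c9 = 1: row 5 has {2,7,8,9}; col 9 has {2,3,4,5,6,7,8}; box has {2,3,7,8,9} → only 1 remains.
r8c9 = 9: row 8 has {1,2,3,5,8}; col 9 has {1,2,3,4,5,6,7,8}; box has {2,5,6,7} → only 9 remains.
r9c5 = 2: row 9 has {6,7}; col 5 has {1,3,5,8,9}; box has {1,3,4,6,8} → only 2 remains.
r4c2 = 1: row 4 has {2,3,4,5,6,7,8,9}; col 2 has {7,8,9}; box has {2,4,6,7,8} → only 1 remains.
r5c6 = 4: row 5 has {1,2,7,8,9}; col 6 has {2,3,6}; box has {2,3,5,7,9} → only 4 remains.
r5c8 = 6: row 5 has {1,2,4,7,8,9}; col 8 has {5,9}; box has {1,2,3,7,8,9} → only 6 remains.
r6c2 = 5: row 6 has {2,3,7}; col 2 has {1,7,8,9}; box has {1,2,4,6,7,8} → only 5 remains.
r6c5 = 6: row 6 has {2,3,5,7}; col 5 has {1,2,3,5,8,9}; box has {2,3,4,5,7,9} → only 6 remains.
r6c8 = 4: row 6 has {2,3,5,6,7}; col 8 has {5,6,9}; box has {1,2,3,6,7,8,9} → only 4 remains.
r7c7 = 8: row 7 has {1,4,6,7}; col 7 has {1,2,3,7}; box has {2,5,6,7,9} → only 8 remains.
r7c8 = 3: row 7 has {1,4,6,7,8}; col 8 has {4,5,6,9}; box has {2,5,6,7,8,9} → only 3 remains.
r8c3 = 6: row 8 has {1,2,3,5,8,9}; col 3 has {2,4,7,8}; box has {1,7} → only 6 remains.
r8c6 = 7: row 8 has {1,2,3,5,6,8,9}; col 6 has {2,3,4,6}; box has {1,2,3,4,6,8} → only 7 remains.
r9c7 = 4: row 9 has {2,6,7}; col 7 has {1,2,3,7,8}; box has {2,3,5,6,7,8,9} → only 4 remains.
r9c8 = 1: row 9 has {2,4,6,7}; col 8 has {3,4,5,6,9}; box has {2,3,4,5,6,7,8,9} → only 1 remains.
r1c5 = 4: row 1 has {2,5,7}; col 5 has {1,2,3,5,6,8,9}; box has {1,2,3} → only 4 remains.
r1c8 = 8: row 1 has {2,4,5,7}; col 8 has {1,3,4,5,6,9}; box has {1,3,4,5} → only 8 remains.
r2c5 = 7: row 2 has {1,3,4,8,9}; col 5 has {1,2,3,4,5,6,8,9}; box has {1,2,3,4} → only 7 remains.
r2c6 = 5: row 2 has {1,3,4,7,8,9}; col 6 has {2,3,4,6,7}; box has {1,2,3,4,7} → only 5 remains.
r2c8 = 2: row 2 has {1,3,4,5,7,8,9}; col 8 has {1,3,4,5,6,8,9}; box has {1,3,4,5,8} → only 2 remains.
r3c2 = 6: row 3 has {1,2,3,4}; col 2 has {1,5,7,8,9}; box has {2,4,7,8,9} → only 6 remains.
r3c3 = 5: row 3 has {1,2,3,4,6}; col 3 has {2,4,6,7,8}; box has {2,4,6,7,8,9} → only 5 remains.
r3c7 = 9: row 3 has {1,2,3,4,5,6}; col 7 has {1,2,3,4,7,8}; box has {1,2,3,4,5,8} → only 9 remains.
r3c8 = 7: row 3 has {1,2,3,4,5,6,9}; col 8 has {1,2,3,4,5,6,8,9}; box has {1,2,3,4,5,8,9} → only 7 remains.
r5c1 = 3: row 5 has {1,2,4,6,7,8,9}; col 1 has {1,2,4,6,7}; box has {1,2,4,5,6,7,8} → only 3 remains.
r5c7 = 5: row 5 has {1,2,3,4,6,7,8,9}; col 7 has {1,2,3,4,7,8,9}; box has {1,2,3,4,6,7,8,9} → only 5 remains.
r6c1 = 9: row 6 has {2,3,4,5,6,7}; col 1 has {1,2,3,4,6,7}; box has {1,2,3,4,5,6,7,8} → only 9 remains.
r6c4 = 8: row 6 has {2,3,4,5,6,7,9}; col 4 has {1,2,3,4,7}; box has {2,3,4,5,6,7,9} → only 8 remains.
r6c6 = 1: row 6 has {2,3,4,5,6,7,8,9}; col 6 has {2,3,4,5,6,7}; box has {2,3,4,5,6,7,8,9} → only 1 remains.
r7c1 = 5: row 7 has {1,3,4,6,7,8}; col 1 has {1,2,3,4,6,7,9}; box has {1,6,7} → only 5 remains.

5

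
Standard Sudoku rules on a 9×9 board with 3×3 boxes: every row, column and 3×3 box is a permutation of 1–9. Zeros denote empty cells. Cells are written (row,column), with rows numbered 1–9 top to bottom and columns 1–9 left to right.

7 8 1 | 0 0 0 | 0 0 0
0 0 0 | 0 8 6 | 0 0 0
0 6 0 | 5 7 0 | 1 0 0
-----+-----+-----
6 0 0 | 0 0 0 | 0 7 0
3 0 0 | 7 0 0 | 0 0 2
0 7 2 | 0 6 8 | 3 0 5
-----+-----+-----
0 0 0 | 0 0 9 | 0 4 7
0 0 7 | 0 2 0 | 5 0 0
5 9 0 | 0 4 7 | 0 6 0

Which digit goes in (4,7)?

(1,8) = 5 (hidden single in row 1).
(2,4) = 1 (hidden single in row 2).
(2,7) = 7 (hidden single in row 2).
(5,7) = 6 (hidden single in row 5).
(1,9) = 6 (hidden single in row 1).
(7,5) = 5 (hidden single in row 7).
(8,4) = 6 (hidden single in row 8).
(7,3) = 6 (hidden single in row 7).
(9,9) = 1 (hidden single in row 9).
(9,7) = 2 (hidden single in row 9).
(7,7) = 8 (sole candidate).
(7,4) = 3 (sole candidate).
(8,6) = 1 (sole candidate).
(9,4) = 8 (sole candidate).
(9,3) = 3 (sole candidate).
(8,2) = 4 (sole candidate).
(8,1) = 8 (sole candidate).
(2,2) = 3 (hidden single in column 2).
(2,3) = 5 (hidden single in row 2).
(7,2) = 2 (hidden single in column 2).
(7,1) = 1 (sole candidate).
(6,8) = 1 (hidden single in row 6).
Singles propagation stalls; (4,7) is still open with candidates {4,9}.
  Try (4,7) = 4: this forces (1,7)=9; then box 2 has no cell left for 9 — contradiction.
So (4,7) = 9.

9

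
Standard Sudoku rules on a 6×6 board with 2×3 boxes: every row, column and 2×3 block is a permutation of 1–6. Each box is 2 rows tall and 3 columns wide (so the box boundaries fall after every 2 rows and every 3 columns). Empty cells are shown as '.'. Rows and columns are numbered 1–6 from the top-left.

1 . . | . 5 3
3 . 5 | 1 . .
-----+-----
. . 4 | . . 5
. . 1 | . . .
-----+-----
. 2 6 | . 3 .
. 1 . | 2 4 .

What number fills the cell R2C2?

R1C3 = 2: row 1 has {1,3,5}; col 3 has {1,4,5,6}; box has {1,3,5} → only 2 remains.
R5C4 = 5: row 5 has {2,3,6}; col 4 has {1,2}; box has {2,3,4} → only 5 remains.
R5C6 = 1: row 5 has {2,3,5,6}; col 6 has {3,5}; box has {2,3,4,5} → only 1 remains.
R6C1 = 5: row 6 has {1,2,4}; col 1 has {1,3}; box has {1,2,6} → only 5 remains.
R6C3 = 3: row 6 has {1,2,4,5}; col 3 has {1,2,4,5,6}; box has {1,2,5,6} → only 3 remains.
R6C6 = 6: row 6 has {1,2,3,4,5}; col 6 has {1,3,5}; box has {1,2,3,4,5} → only 6 remains.
R5C1 = 4: row 5 has {1,2,3,5,6}; col 1 has {1,3,5}; box has {1,2,3,5,6} → only 4 remains.
R3C5 = 1: in row 3, 1 can only go here (every other open cell in that row sees a 1).
R3C1 = 2: in row 3, 2 can only go here (every other open cell in that row sees a 2).
R4C1 = 6: row 4 has {1}; col 1 has {1,2,3,4,5}; box has {1,2,4} → only 6 remains.
R4C5 = 2: row 4 has {1,6}; col 5 has {1,3,4,5}; box has {1,5} → only 2 remains.
R4C6 = 4: row 4 has {1,2,6}; col 6 has {1,3,5,6}; box has {1,2,5} → only 4 remains.
R2C5 = 6: row 2 has {1,3,5}; col 5 has {1,2,3,4,5}; box has {1,3,5} → only 6 remains.
R2C6 = 2: row 2 has {1,3,5,6}; col 6 has {1,3,4,5,6}; box has {1,3,5,6} → only 2 remains.
R3C2 = 3: row 3 has {1,2,4,5}; col 2 has {1,2}; box has {1,2,4,6} → only 3 remains.
R3C4 = 6: row 3 has {1,2,3,4,5}; col 4 has {1,2,5}; box has {1,2,4,5} → only 6 remains.
R4C2 = 5: row 4 has {1,2,4,6}; col 2 has {1,2,3}; box has {1,2,3,4,6} → only 5 remains.
R4C4 = 3: row 4 has {1,2,4,5,6}; col 4 has {1,2,5,6}; box has {1,2,4,5,6} → only 3 remains.
R1C4 = 4: row 1 has {1,2,3,5}; col 4 has {1,2,3,5,6}; box has {1,2,3,5,6} → only 4 remains.
R2C2 = 4: row 2 has {1,2,3,5,6}; col 2 has {1,2,3,5}; box has {1,2,3,5} → only 4 remains.

4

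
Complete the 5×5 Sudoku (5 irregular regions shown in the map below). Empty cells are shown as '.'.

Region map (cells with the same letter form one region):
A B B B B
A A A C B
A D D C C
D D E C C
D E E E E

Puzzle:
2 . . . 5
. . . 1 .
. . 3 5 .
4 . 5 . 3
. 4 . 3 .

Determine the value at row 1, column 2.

3

row 1, column 4 = 4 (sole candidate).
row 2, column 3 = 4 (sole candidate).
row 2, column 5 = 2 (sole candidate).
row 3, column 1 = 1 (sole candidate).
row 3, column 2 = 2 (sole candidate).
row 3, column 5 = 4 (sole candidate).
row 4, column 2 = 1 (sole candidate).
row 4, column 4 = 2 (sole candidate).
row 5, column 1 = 5 (sole candidate).
row 5, column 5 = 1 (sole candidate).
row 1, column 2 = 3: row 1 has {2,4,5}; col 2 has {1,2,4}; region has {2,4,5} → only 3 remains.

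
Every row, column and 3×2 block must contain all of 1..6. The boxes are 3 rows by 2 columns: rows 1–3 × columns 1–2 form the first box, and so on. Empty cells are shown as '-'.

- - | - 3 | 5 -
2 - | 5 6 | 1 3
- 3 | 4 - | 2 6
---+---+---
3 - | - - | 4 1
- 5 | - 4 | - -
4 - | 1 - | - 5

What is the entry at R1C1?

R1C3 = 2: row 1 has {3,5}; col 3 has {1,4,5}; box has {3,4,5,6} → only 2 remains.
R1C6 = 4: row 1 has {2,3,5}; col 6 has {1,3,5,6}; box has {1,2,3,5,6} → only 4 remains.
R2C2 = 4: row 2 has {1,2,3,5,6}; col 2 has {3,5}; box has {2,3} → only 4 remains.
R3C4 = 1: row 3 has {2,3,4,6}; col 4 has {3,4,6}; box has {2,3,4,5,6} → only 1 remains.
R4C3 = 6: row 4 has {1,3,4}; col 3 has {1,2,4,5}; box has {1,4} → only 6 remains.
R5C3 = 3: row 5 has {4,5}; col 3 has {1,2,4,5,6}; box has {1,4,6} → only 3 remains.
R5C5 = 6: row 5 has {3,4,5}; col 5 has {1,2,4,5}; box has {1,4,5} → only 6 remains.
R5C6 = 2: row 5 has {3,4,5,6}; col 6 has {1,3,4,5,6}; box has {1,4,5,6} → only 2 remains.
R6C4 = 2: row 6 has {1,4,5}; col 4 has {1,3,4,6}; box has {1,3,4,6} → only 2 remains.
R6C5 = 3: row 6 has {1,2,4,5}; col 5 has {1,2,4,5,6}; box has {1,2,4,5,6} → only 3 remains.
R3C1 = 5: row 3 has {1,2,3,4,6}; col 1 has {2,3,4}; box has {2,3,4} → only 5 remains.
R4C2 = 2: row 4 has {1,3,4,6}; col 2 has {3,4,5}; box has {3,4,5} → only 2 remains.
R4C4 = 5: row 4 has {1,2,3,4,6}; col 4 has {1,2,3,4,6}; box has {1,2,3,4,6} → only 5 remains.
R5C1 = 1: row 5 has {2,3,4,5,6}; col 1 has {2,3,4,5}; box has {2,3,4,5} → only 1 remains.
R6C2 = 6: row 6 has {1,2,3,4,5}; col 2 has {2,3,4,5}; box has {1,2,3,4,5} → only 6 remains.
R1C1 = 6: row 1 has {2,3,4,5}; col 1 has {1,2,3,4,5}; box has {2,3,4,5} → only 6 remains.

6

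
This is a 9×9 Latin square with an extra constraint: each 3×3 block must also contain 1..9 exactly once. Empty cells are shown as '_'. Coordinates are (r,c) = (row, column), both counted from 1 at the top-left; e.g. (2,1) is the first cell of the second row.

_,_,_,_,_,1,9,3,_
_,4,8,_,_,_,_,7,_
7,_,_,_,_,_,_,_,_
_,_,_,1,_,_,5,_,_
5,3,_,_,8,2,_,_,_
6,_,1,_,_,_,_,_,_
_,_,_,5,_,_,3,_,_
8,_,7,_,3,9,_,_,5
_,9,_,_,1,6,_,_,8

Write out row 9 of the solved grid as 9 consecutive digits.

395716428

(1,1) = 2 (sole candidate).
(1,4) = 8 (hidden single in row 1).
(1,5) = 7 (hidden single in row 1).
(1,9) = 4 (hidden single in row 1).
(7,6) = 8 (hidden single in row 7).
(7,9) = 7 (hidden single in row 7).
(7,8) = 9 (hidden single in row 7).
(9,3) = 5: in row 9, 5 can only go here (every other open cell in that row sees a 5).
(9,4) = 7: in row 9, 7 can only go here (every other open cell in that row sees a 7).
(1,3) = 6 (sole candidate).
(1,2) = 5 (sole candidate).
(3,2) = 1 (sole candidate).
(5,7) = 7 (hidden single in row 5).
(7,1) = 1 (hidden single in row 7).
(7,2) = 6 (hidden single in row 7).
(8,2) = 2 (sole candidate).
(8,4) = 4 (sole candidate).
(7,3) = 4 (sole candidate).
(7,5) = 2 (sole candidate).
(9,1) = 3: row 9 has {1,5,6,7,8,9}; col 1 has {1,2,5,6,7,8}; box has {1,2,4,5,6,7,8,9} → only 3 remains.
(2,1) = 9 (sole candidate).
(3,3) = 3 (sole candidate).
(4,1) = 4 (sole candidate).
(5,3) = 9 (sole candidate).
(5,4) = 6 (sole candidate).
(5,9) = 1 (sole candidate).
(4,3) = 2 (sole candidate).
(4,5) = 9 (sole candidate).
(5,8) = 4 (sole candidate).
(6,4) = 3 (sole candidate).
(9,8) = 2: row 9 has {1,3,5,6,7,8,9}; col 8 has {3,4,7,9}; box has {3,5,7,8,9} → only 2 remains.
(2,4) = 2 (sole candidate).
(2,9) = 6 (sole candidate).
(3,4) = 9 (sole candidate).
(3,9) = 2 (sole candidate).
(4,6) = 7 (sole candidate).
(4,9) = 3 (sole candidate).
(6,8) = 8 (sole candidate).
(6,9) = 9 (sole candidate).
(9,7) = 4: row 9 has {1,2,3,5,6,7,8,9}; col 7 has {3,5,7,9}; box has {2,3,5,7,8,9} → only 4 remains.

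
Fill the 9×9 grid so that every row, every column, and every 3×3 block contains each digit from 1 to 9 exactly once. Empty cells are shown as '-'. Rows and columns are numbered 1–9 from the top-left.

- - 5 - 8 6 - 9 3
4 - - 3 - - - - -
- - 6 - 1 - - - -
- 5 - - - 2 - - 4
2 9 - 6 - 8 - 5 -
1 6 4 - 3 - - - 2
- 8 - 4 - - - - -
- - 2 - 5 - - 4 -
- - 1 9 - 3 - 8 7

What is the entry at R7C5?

R1C1 = 7: row 1 has {3,5,6,8,9}; col 1 has {1,2,4}; box has {4,5,6} → only 7 remains.
R1C4 = 2: row 1 has {3,5,6,7,8,9}; col 4 has {3,4,6,9}; box has {1,3,6,8} → only 2 remains.
R5C9 = 1: row 5 has {2,5,6,8,9}; col 9 has {2,3,4,7}; box has {2,4,5} → only 1 remains.
R6C8 = 7: row 6 has {1,2,3,4,6}; col 8 has {4,5,8,9}; box has {1,2,4,5} → only 7 remains.
R9C2 = 4: row 9 has {1,3,7,8,9}; col 2 has {5,6,8,9}; box has {1,2,8} → only 4 remains.
R1C2 = 1: row 1 has {2,3,5,6,7,8,9}; col 2 has {4,5,6,8,9}; box has {4,5,6,7} → only 1 remains.
R1C7 = 4: row 1 has {1,2,3,5,6,7,8,9}; col 7 has {}; box has {3,9} → only 4 remains.
R2C2 = 2: row 2 has {3,4}; col 2 has {1,4,5,6,8,9}; box has {1,4,5,6,7} → only 2 remains.
R3C2 = 3: row 3 has {1,6}; col 2 has {1,2,4,5,6,8,9}; box has {1,2,4,5,6,7} → only 3 remains.
R3C8 = 2: row 3 has {1,3,6}; col 8 has {4,5,7,8,9}; box has {3,4,9} → only 2 remains.
R5C7 = 3: row 5 has {1,2,5,6,8,9}; col 7 has {4}; box has {1,2,4,5,7} → only 3 remains.
R6C4 = 5: row 6 has {1,2,3,4,6,7}; col 4 has {2,3,4,6,9}; box has {2,3,6,8} → only 5 remains.
R6C6 = 9: row 6 has {1,2,3,4,5,6,7}; col 6 has {2,3,6,8}; box has {2,3,5,6,8} → only 9 remains.
R6C7 = 8: row 6 has {1,2,3,4,5,6,7,9}; col 7 has {3,4}; box has {1,2,3,4,5,7} → only 8 remains.
R8C2 = 7: row 8 has {2,4,5}; col 2 has {1,2,3,4,5,6,8,9}; box has {1,2,4,8} → only 7 remains.
R8C6 = 1: row 8 has {2,4,5,7}; col 6 has {2,3,6,8,9}; box has {3,4,5,9} → only 1 remains.
R3C4 = 7: row 3 has {1,2,3,6}; col 4 has {2,3,4,5,6,9}; box has {1,2,3,6,8} → only 7 remains.
R3C7 = 5: row 3 has {1,2,3,6,7}; col 7 has {3,4,8}; box has {2,3,4,9} → only 5 remains.
R3C9 = 8: row 3 has {1,2,3,5,6,7}; col 9 has {1,2,3,4,7}; box has {2,3,4,5,9} → only 8 remains.
R4C4 = 1: row 4 has {2,4,5}; col 4 has {2,3,4,5,6,7,9}; box has {2,3,5,6,8,9} → only 1 remains.
R4C5 = 7: row 4 has {1,2,4,5}; col 5 has {1,3,5,8}; box has {1,2,3,5,6,8,9} → only 7 remains.
R4C8 = 6: row 4 has {1,2,4,5,7}; col 8 has {2,4,5,7,8,9}; box has {1,2,3,4,5,7,8} → only 6 remains.
R5C3 = 7: row 5 has {1,2,3,5,6,8,9}; col 3 has {1,2,4,5,6}; box has {1,2,4,5,6,9} → only 7 remains.
R5C5 = 4: row 5 has {1,2,3,5,6,7,8,9}; col 5 has {1,3,5,7,8}; box has {1,2,3,5,6,7,8,9} → only 4 remains.
R7C6 = 7: row 7 has {4,8}; col 6 has {1,2,3,6,8,9}; box has {1,3,4,5,9} → only 7 remains.
R8C4 = 8: row 8 has {1,2,4,5,7}; col 4 has {1,2,3,4,5,6,7,9}; box has {1,3,4,5,7,9} → only 8 remains.
R2C5 = 9: row 2 has {2,3,4}; col 5 has {1,3,4,5,7,8}; box has {1,2,3,6,7,8} → only 9 remains.
R2C6 = 5: row 2 has {2,3,4,9}; col 6 has {1,2,3,6,7,8,9}; box has {1,2,3,6,7,8,9} → only 5 remains.
R2C8 = 1: row 2 has {2,3,4,5,9}; col 8 has {2,4,5,6,7,8,9}; box has {2,3,4,5,8,9} → only 1 remains.
R2C9 = 6: row 2 has {1,2,3,4,5,9}; col 9 has {1,2,3,4,7,8}; box has {1,2,3,4,5,8,9} → only 6 remains.
R3C1 = 9: row 3 has {1,2,3,5,6,7,8}; col 1 has {1,2,4,7}; box has {1,2,3,4,5,6,7} → only 9 remains.
R3C6 = 4: row 3 has {1,2,3,5,6,7,8,9}; col 6 has {1,2,3,5,6,7,8,9}; box has {1,2,3,5,6,7,8,9} → only 4 remains.
R4C7 = 9: row 4 has {1,2,4,5,6,7}; col 7 has {3,4,5,8}; box has {1,2,3,4,5,6,7,8} → only 9 remains.
R7C8 = 3: row 7 has {4,7,8}; col 8 has {1,2,4,5,6,7,8,9}; box has {4,7,8} → only 3 remains.
R8C7 = 6: row 8 has {1,2,4,5,7,8}; col 7 has {3,4,5,8,9}; box has {3,4,7,8} → only 6 remains.
R8C9 = 9: row 8 has {1,2,4,5,6,7,8}; col 9 has {1,2,3,4,6,7,8}; box has {3,4,6,7,8} → only 9 remains.
R9C7 = 2: row 9 has {1,3,4,7,8,9}; col 7 has {3,4,5,6,8,9}; box has {3,4,6,7,8,9} → only 2 remains.
R2C3 = 8: row 2 has {1,2,3,4,5,6,9}; col 3 has {1,2,4,5,6,7}; box has {1,2,3,4,5,6,7,9} → only 8 remains.
R2C7 = 7: row 2 has {1,2,3,4,5,6,8,9}; col 7 has {2,3,4,5,6,8,9}; box has {1,2,3,4,5,6,8,9} → only 7 remains.
R4C3 = 3: row 4 has {1,2,4,5,6,7,9}; col 3 has {1,2,4,5,6,7,8}; box has {1,2,4,5,6,7,9} → only 3 remains.
R7C3 = 9: row 7 has {3,4,7,8}; col 3 has {1,2,3,4,5,6,7,8}; box has {1,2,4,7,8} → only 9 remains.
R7C7 = 1: row 7 has {3,4,7,8,9}; col 7 has {2,3,4,5,6,7,8,9}; box has {2,3,4,6,7,8,9} → only 1 remains.
R7C9 = 5: row 7 has {1,3,4,7,8,9}; col 9 has {1,2,3,4,6,7,8,9}; box has {1,2,3,4,6,7,8,9} → only 5 remains.
R8C1 = 3: row 8 has {1,2,4,5,6,7,8,9}; col 1 has {1,2,4,7,9}; box has {1,2,4,7,8,9} → only 3 remains.
R9C5 = 6: row 9 has {1,2,3,4,7,8,9}; col 5 has {1,3,4,5,7,8,9}; box has {1,3,4,5,7,8,9} → only 6 remains.
R4C1 = 8: row 4 has {1,2,3,4,5,6,7,9}; col 1 has {1,2,3,4,7,9}; box has {1,2,3,4,5,6,7,9} → only 8 remains.
R7C1 = 6: row 7 has {1,3,4,5,7,8,9}; col 1 has {1,2,3,4,7,8,9}; box has {1,2,3,4,7,8,9} → only 6 remains.
R7C5 = 2: row 7 has {1,3,4,5,6,7,8,9}; col 5 has {1,3,4,5,6,7,8,9}; box has {1,3,4,5,6,7,8,9} → only 2 remains.

2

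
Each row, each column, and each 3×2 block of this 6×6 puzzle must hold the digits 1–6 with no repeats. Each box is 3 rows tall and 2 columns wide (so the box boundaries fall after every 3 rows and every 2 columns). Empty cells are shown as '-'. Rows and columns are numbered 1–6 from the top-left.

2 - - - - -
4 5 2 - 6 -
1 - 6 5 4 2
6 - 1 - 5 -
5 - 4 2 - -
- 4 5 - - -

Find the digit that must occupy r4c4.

r1c3 = 3: row 1 has {2}; col 3 has {1,2,4,5,6}; box has {2,5,6} → only 3 remains.
r1c5 = 1: row 1 has {2,3}; col 5 has {4,5,6}; box has {2,4,6} → only 1 remains.
r1c6 = 5: row 1 has {1,2,3}; col 6 has {2}; box has {1,2,4,6} → only 5 remains.
r2c4 = 1: row 2 has {2,4,5,6}; col 4 has {2,5}; box has {2,3,5,6} → only 1 remains.
r2c6 = 3: row 2 has {1,2,4,5,6}; col 6 has {2,5}; box has {1,2,4,5,6} → only 3 remains.
r3c2 = 3: row 3 has {1,2,4,5,6}; col 2 has {4,5}; box has {1,2,4,5} → only 3 remains.
r4c2 = 2: row 4 has {1,5,6}; col 2 has {3,4,5}; box has {4,5,6} → only 2 remains.
r4c4 = 3: row 4 has {1,2,5,6}; col 4 has {1,2,5}; box has {1,2,4,5} → only 3 remains.

3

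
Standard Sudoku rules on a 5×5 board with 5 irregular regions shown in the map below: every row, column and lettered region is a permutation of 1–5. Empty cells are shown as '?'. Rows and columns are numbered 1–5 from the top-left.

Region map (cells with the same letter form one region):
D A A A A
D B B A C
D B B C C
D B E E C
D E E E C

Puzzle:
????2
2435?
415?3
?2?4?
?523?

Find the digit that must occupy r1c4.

r1c2 = 3 (sole candidate).
r1c4 = 1: row 1 has {2,3}; col 4 has {3,4,5}; region has {2,3,5} → only 1 remains.

1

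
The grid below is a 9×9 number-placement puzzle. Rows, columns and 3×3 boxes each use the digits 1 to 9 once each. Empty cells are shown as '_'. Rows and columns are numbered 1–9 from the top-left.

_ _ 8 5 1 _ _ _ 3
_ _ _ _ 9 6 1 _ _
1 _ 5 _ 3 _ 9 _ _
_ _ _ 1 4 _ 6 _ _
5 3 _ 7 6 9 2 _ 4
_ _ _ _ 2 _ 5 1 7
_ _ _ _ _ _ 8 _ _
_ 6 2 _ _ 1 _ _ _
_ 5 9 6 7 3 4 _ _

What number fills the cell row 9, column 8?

2

row 1, column 7 = 7 (sole candidate).
row 4, column 3 = 7 (sole candidate).
row 5, column 3 = 1 (sole candidate).
row 5, column 8 = 8 (sole candidate).
row 6, column 6 = 8 (sole candidate).
row 7, column 5 = 5 (sole candidate).
row 8, column 5 = 8 (sole candidate).
row 8, column 7 = 3 (sole candidate).
row 9, column 1 = 8 (sole candidate).
row 9, column 8 = 2: row 9 has {3,4,5,6,7,8,9}; col 8 has {1,8}; box has {3,4,8} → only 2 remains.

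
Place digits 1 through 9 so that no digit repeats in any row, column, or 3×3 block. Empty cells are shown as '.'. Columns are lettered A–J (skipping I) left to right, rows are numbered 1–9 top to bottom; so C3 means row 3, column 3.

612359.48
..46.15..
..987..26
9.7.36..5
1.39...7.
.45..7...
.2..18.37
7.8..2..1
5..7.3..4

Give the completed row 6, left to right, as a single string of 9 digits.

G1 = 7: row 1 has {1,2,3,4,5,6,8,9}; col 7 has {5}; box has {2,4,5,6,8} → only 7 remains.
E2 = 2: row 2 has {1,4,5,6}; col 5 has {1,3,5,7}; box has {1,3,5,6,7,8,9} → only 2 remains.
H2 = 9: row 2 has {1,2,4,5,6}; col 8 has {2,3,4,7}; box has {2,4,5,6,7,8} → only 9 remains.
J2 = 3: row 2 has {1,2,4,5,6,9}; col 9 has {1,4,5,6,7,8}; box has {2,4,5,6,7,8,9} → only 3 remains.
A3 = 3: row 3 has {2,6,7,8,9}; col 1 has {1,5,6,7,9}; box has {1,2,4,6,9} → only 3 remains.
B3 = 5: row 3 has {2,3,6,7,8,9}; col 2 has {1,2,4}; box has {1,2,3,4,6,9} → only 5 remains.
F3 = 4: row 3 has {2,3,5,6,7,8,9}; col 6 has {1,2,3,6,7,8,9}; box has {1,2,3,5,6,7,8,9} → only 4 remains.
G3 = 1: row 3 has {2,3,4,5,6,7,8,9}; col 7 has {5,7}; box has {2,3,4,5,6,7,8,9} → only 1 remains.
B4 = 8: row 4 has {3,5,6,7,9}; col 2 has {1,2,4,5}; box has {1,3,4,5,7,9} → only 8 remains.
H4 = 1: row 4 has {3,5,6,7,8,9}; col 8 has {2,3,4,7,9}; box has {5,7} → only 1 remains.
B5 = 6: row 5 has {1,3,7,9}; col 2 has {1,2,4,5,8}; box has {1,3,4,5,7,8,9} → only 6 remains.
F5 = 5: row 5 has {1,3,6,7,9}; col 6 has {1,2,3,4,6,7,8,9}; box has {3,6,7,9} → only 5 remains.
J5 = 2: row 5 has {1,3,5,6,7,9}; col 9 has {1,3,4,5,6,7,8}; box has {1,5,7} → only 2 remains.
A6 = 2: row 6 has {4,5,7}; col 1 has {1,3,5,6,7,9}; box has {1,3,4,5,6,7,8,9} → only 2 remains.
D6 = 1: row 6 has {2,4,5,7}; col 4 has {3,6,7,8,9}; box has {3,5,6,7,9} → only 1 remains.
E6 = 8: row 6 has {1,2,4,5,7}; col 5 has {1,2,3,5,7}; box has {1,3,5,6,7,9} → only 8 remains.
H6 = 6: row 6 has {1,2,4,5,7,8}; col 8 has {1,2,3,4,7,9}; box has {1,2,5,7} → only 6 remains.
J6 = 9: row 6 has {1,2,4,5,6,7,8}; col 9 has {1,2,3,4,5,6,7,8}; box has {1,2,5,6,7} → only 9 remains.
A7 = 4: row 7 has {1,2,3,7,8}; col 1 has {1,2,3,5,6,7,9}; box has {2,5,7,8} → only 4 remains.
C7 = 6: row 7 has {1,2,3,4,7,8}; col 3 has {2,3,4,5,7,8,9}; box has {2,4,5,7,8} → only 6 remains.
D7 = 5: row 7 has {1,2,3,4,6,7,8}; col 4 has {1,3,6,7,8,9}; box has {1,2,3,7,8} → only 5 remains.
G7 = 9: row 7 has {1,2,3,4,5,6,7,8}; col 7 has {1,5,7}; box has {1,3,4,7} → only 9 remains.
D8 = 4: row 8 has {1,2,7,8}; col 4 has {1,3,5,6,7,8,9}; box has {1,2,3,5,7,8} → only 4 remains.
G8 = 6: row 8 has {1,2,4,7,8}; col 7 has {1,5,7,9}; box has {1,3,4,7,9} → only 6 remains.
H8 = 5: row 8 has {1,2,4,6,7,8}; col 8 has {1,2,3,4,6,7,9}; box has {1,3,4,6,7,9} → only 5 remains.
B9 = 9: row 9 has {3,4,5,7}; col 2 has {1,2,4,5,6,8}; box has {2,4,5,6,7,8} → only 9 remains.
C9 = 1: row 9 has {3,4,5,7,9}; col 3 has {2,3,4,5,6,7,8,9}; box has {2,4,5,6,7,8,9} → only 1 remains.
E9 = 6: row 9 has {1,3,4,5,7,9}; col 5 has {1,2,3,5,7,8}; box has {1,2,3,4,5,7,8} → only 6 remains.
H9 = 8: row 9 has {1,3,4,5,6,7,9}; col 8 has {1,2,3,4,5,6,7,9}; box has {1,3,4,5,6,7,9} → only 8 remains.
A2 = 8: row 2 has {1,2,3,4,5,6,9}; col 1 has {1,2,3,4,5,6,7,9}; box has {1,2,3,4,5,6,9} → only 8 remains.
B2 = 7: row 2 has {1,2,3,4,5,6,8,9}; col 2 has {1,2,4,5,6,8,9}; box has {1,2,3,4,5,6,8,9} → only 7 remains.
D4 = 2: row 4 has {1,3,5,6,7,8,9}; col 4 has {1,3,4,5,6,7,8,9}; box has {1,3,5,6,7,8,9} → only 2 remains.
G4 = 4: row 4 has {1,2,3,5,6,7,8,9}; col 7 has {1,5,6,7,9}; box has {1,2,5,6,7,9} → only 4 remains.
E5 = 4: row 5 has {1,2,3,5,6,7,9}; col 5 has {1,2,3,5,6,7,8}; box has {1,2,3,5,6,7,8,9} → only 4 remains.
G5 = 8: row 5 has {1,2,3,4,5,6,7,9}; col 7 has {1,4,5,6,7,9}; box has {1,2,4,5,6,7,9} → only 8 remains.
G6 = 3: row 6 has {1,2,4,5,6,7,8,9}; col 7 has {1,4,5,6,7,8,9}; box has {1,2,4,5,6,7,8,9} → only 3 remains.

245187369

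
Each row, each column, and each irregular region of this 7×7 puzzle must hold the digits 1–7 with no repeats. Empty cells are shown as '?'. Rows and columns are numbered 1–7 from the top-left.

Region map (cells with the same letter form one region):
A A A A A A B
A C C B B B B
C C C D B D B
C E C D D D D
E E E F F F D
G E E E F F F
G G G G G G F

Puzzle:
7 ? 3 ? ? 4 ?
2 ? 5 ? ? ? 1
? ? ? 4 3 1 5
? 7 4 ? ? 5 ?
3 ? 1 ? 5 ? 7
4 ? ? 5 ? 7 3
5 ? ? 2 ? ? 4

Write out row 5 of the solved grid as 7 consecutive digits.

R2C6 = 6 (sole candidate).
R3C1 = 6 (sole candidate).
R3C2 = 2 (sole candidate).
R3C3 = 7 (sole candidate).
R4C1 = 1 (sole candidate).
R5C4 = 6: row 5 has {1,3,5,7}; col 4 has {2,4,5}; region has {3,4,5,7} → only 6 remains.
R5C6 = 2: row 5 has {1,3,5,6,7}; col 6 has {1,4,5,6,7}; region has {3,4,5,6,7} → only 2 remains.
R6C2 = 6 (sole candidate).
R6C3 = 2 (sole candidate).
R6C5 = 1 (sole candidate).
R7C3 = 6 (sole candidate).
R7C5 = 7 (sole candidate).
R7C6 = 3 (sole candidate).
R1C4 = 1 (sole candidate).
R1C5 = 6 (sole candidate).
R1C7 = 2 (sole candidate).
R2C2 = 3 (sole candidate).
R2C4 = 7 (sole candidate).
R2C5 = 4 (sole candidate).
R4C4 = 3 (sole candidate).
R4C5 = 2 (sole candidate).
R4C7 = 6 (sole candidate).
R5C2 = 4: row 5 has {1,2,3,5,6,7}; col 2 has {2,3,6,7}; region has {1,2,3,5,6,7} → only 4 remains.

3416527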